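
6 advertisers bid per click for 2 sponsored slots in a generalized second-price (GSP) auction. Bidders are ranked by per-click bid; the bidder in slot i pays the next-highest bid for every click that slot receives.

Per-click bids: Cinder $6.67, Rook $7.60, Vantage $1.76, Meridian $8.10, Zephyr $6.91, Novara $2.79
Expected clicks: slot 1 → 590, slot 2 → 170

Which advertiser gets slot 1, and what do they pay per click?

Meridian; $7.60 per click

Ranked by bid: $8.10 (Meridian) > $7.60 (Rook) > $6.91 (Zephyr) > …
Slot 1 goes to the first-ranked bidder, Meridian, who pays the next bid down: $7.60/click.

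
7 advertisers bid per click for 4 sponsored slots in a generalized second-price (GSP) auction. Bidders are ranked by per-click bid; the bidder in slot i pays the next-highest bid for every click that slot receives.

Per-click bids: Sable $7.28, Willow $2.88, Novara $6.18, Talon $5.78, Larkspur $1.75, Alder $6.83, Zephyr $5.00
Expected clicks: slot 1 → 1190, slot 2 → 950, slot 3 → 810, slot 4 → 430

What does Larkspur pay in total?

Sorting advertisers: $7.28 (Sable) > $6.83 (Alder) > $6.18 (Novara) > $5.78 (Talon) > $5.00 (Zephyr) > …
Larkspur ranks below slot 4 → no slot, pays nothing.

Larkspur pays $0.00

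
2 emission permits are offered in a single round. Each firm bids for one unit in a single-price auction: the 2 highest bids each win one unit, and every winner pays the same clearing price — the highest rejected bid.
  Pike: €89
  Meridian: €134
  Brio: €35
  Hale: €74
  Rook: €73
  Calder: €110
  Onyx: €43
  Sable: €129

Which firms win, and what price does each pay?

Meridian, Sable; each pays €110

Ordering the bids: 134 (Meridian), 129 (Sable), 110 (Calder), 89 (Pike), …
Top 2: Meridian, Sable.
Highest unsuccessful bid: €110 → clearing price.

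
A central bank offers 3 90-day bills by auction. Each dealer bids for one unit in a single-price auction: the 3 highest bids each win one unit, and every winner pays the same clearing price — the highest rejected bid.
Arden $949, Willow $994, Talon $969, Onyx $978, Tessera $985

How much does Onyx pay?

Sorting: 994 (Willow), 985 (Tessera), 978 (Onyx), 969 (Talon), 949 (Arden)
The 3 highest are Willow, Tessera, Onyx.
Highest unsuccessful bid: $969 → clearing price.
Onyx wins → pays $969.

Onyx pays $969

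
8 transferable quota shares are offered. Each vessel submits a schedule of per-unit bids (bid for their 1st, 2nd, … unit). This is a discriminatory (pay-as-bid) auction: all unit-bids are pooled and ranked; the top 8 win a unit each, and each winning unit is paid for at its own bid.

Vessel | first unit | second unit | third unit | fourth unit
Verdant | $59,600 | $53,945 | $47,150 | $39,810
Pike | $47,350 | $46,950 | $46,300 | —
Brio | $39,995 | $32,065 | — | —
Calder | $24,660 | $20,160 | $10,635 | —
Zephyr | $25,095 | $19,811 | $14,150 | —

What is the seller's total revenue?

Total revenue: $381,100

All unit-bids, highest first — top 8: 59,600 (Verdant-1), 53,945 (Verdant-2), 47,350 (Pike-1), 47,150 (Verdant-3), 46,950 (Pike-2), 46,300 (Pike-3), 39,995 (Brio-1), 39,810 (Verdant-4)
Next rejected bid: $32,065 (not a price — pay-as-bid).
Each winning unit pays its own bid.
Revenue = 59,600 + 53,945 + 47,350 + 47,150 + 46,950 + 46,300 + 39,995 + 39,810 = $381,100.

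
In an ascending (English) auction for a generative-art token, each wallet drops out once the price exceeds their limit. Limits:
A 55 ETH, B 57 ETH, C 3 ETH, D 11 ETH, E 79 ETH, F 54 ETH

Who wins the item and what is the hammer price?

Limits in order: 79 (E) > 57 (B) > 55 (A) > 54 (F) > 11 (D) > 3 (C)
Once the price passes 57 ETH, only E is left; the hammer falls at B's limit of 57 ETH.

E wins at 57 ETH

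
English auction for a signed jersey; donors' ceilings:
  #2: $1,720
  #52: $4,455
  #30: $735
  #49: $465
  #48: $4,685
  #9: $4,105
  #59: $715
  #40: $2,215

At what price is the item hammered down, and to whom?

#48 wins at $4,455

Ascending (English) auction: the price rises until one bidder remains; the winner pays the price at which the last rival dropped out.
Sorting limits: 4,685 (#48) > 4,455 (#52) > 4,105 (#9) > 2,215 (#40) > 1,720 (#2) > 735 (#30) > …
Bidding ends when #52 exits at $4,455; #48 takes it.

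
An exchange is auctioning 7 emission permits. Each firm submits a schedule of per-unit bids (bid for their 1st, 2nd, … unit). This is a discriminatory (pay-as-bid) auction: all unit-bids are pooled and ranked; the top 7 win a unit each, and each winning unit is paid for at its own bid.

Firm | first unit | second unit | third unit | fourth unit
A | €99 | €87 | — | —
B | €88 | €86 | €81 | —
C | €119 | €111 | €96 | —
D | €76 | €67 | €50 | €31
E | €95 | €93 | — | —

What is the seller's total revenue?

Merging the schedules and taking the best 7: 119 (C-1), 111 (C-2), 99 (A-1), 96 (C-3), 95 (E-1), 93 (E-2), 88 (B-1)
Next rejected bid: €87 (not a price — pay-as-bid).
Each winning unit pays its own bid.
Revenue = 119 + 111 + 99 + 96 + 95 + 93 + 88 = €701.

Total revenue: €701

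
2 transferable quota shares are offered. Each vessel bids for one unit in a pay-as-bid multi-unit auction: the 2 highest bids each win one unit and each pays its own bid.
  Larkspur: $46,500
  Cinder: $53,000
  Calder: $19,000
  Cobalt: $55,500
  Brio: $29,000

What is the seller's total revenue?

Sorting: 55,500 (Cobalt), 53,000 (Cinder), 46,500 (Larkspur), 29,000 (Brio), …
The 2 highest are Cobalt, Cinder.
Total revenue = 55,500 + 53,000 = $108,500.

Total revenue: $108,500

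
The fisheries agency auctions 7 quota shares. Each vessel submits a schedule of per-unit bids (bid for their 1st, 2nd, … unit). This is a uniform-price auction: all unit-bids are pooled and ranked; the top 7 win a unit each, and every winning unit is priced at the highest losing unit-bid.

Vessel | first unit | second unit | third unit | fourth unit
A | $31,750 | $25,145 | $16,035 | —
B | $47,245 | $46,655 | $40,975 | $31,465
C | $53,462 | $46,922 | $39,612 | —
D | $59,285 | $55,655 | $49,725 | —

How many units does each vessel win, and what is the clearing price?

Pooled unit-bids ranked (top 7): 59,285 (D-1), 55,655 (D-2), 53,462 (C-1), 49,725 (D-3), 47,245 (B-1), 46,922 (C-2), 46,655 (B-2)
First bid not allocated: $40,975.
Allocation: B 2, C 2, D 3.

B 2, C 2, D 3; clearing price $40,975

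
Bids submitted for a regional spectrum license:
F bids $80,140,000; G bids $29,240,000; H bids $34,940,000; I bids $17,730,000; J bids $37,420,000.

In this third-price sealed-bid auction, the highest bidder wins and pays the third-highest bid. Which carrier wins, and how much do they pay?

Third-price sealed-bid auction: the highest bidder wins and pays the third-highest bid.
Bids in order: 80,140,000 (F) > 37,420,000 (J) > 34,940,000 (H) > 29,240,000 (G) > 17,730,000 (I)
F is highest; pays the third-highest bid, $34,940,000.

F pays $34,940,000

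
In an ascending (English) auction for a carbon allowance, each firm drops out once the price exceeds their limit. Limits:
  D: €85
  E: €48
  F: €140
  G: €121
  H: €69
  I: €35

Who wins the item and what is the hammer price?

F wins at €121

Limits ranked: 140 (F) > 121 (G) > 85 (D) > 69 (H) > 48 (E) > 35 (I)
Once the price passes €121, only F is left; the hammer falls at G's limit of €121.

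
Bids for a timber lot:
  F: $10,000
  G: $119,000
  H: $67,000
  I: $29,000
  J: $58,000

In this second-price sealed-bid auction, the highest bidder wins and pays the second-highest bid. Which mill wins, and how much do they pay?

Rule: the highest bidder wins and pays the second-highest bid.
Sorting bids: 119,000 (G) > 67,000 (H) > 58,000 (J) > 29,000 (I) > 10,000 (F)
G is highest; pays the second-highest bid, $67,000.

G pays $67,000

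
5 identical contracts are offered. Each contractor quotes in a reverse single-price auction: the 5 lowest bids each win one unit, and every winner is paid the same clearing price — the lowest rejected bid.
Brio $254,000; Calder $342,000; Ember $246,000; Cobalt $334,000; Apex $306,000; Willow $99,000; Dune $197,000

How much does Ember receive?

Ember is paid $334,000

Sorting: 99,000 (Willow), 197,000 (Dune), 246,000 (Ember), 254,000 (Brio), 306,000 (Apex), 334,000 (Cobalt), 342,000 (Calder)
Lowest 5: Willow, Dune, Ember, Brio, Apex.
Clearing price = lowest rejected bid = $334,000.
Ember wins → is paid $334,000.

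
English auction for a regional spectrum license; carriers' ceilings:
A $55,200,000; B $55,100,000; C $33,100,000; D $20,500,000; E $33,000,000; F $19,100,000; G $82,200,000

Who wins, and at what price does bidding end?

G wins at $55,200,000

Open ascending-bid auction: the price rises until one bidder remains; the winner pays the price at which the last rival dropped out.
Limits in order: 82,200,000 (G) > 55,200,000 (A) > 55,100,000 (B) > 33,100,000 (C) > 33,000,000 (E) > 20,500,000 (D) > …
Bidding ends when A exits at $55,200,000; G takes it.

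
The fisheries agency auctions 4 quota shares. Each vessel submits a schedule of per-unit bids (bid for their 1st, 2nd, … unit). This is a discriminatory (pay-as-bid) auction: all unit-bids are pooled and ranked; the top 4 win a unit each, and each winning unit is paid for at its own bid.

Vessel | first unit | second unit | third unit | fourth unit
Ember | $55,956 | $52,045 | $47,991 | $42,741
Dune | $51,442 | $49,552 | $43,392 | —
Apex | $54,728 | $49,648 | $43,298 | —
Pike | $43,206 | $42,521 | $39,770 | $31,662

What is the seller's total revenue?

Merging the schedules and taking the best 4: 55,956 (Ember-1), 54,728 (Apex-1), 52,045 (Ember-2), 51,442 (Dune-1)
Next rejected bid: $49,648 (not a price — pay-as-bid).
Each winning unit pays its own bid.
Revenue = 55,956 + 54,728 + 52,045 + 51,442 = $214,171.

Total revenue: $214,171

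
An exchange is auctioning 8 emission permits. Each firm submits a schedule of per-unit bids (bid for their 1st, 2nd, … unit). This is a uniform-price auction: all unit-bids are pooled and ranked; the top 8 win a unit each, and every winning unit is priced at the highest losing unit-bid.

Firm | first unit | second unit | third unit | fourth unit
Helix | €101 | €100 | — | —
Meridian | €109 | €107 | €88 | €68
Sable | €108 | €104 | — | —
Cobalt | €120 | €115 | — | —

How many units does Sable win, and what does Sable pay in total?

Sable: 2 units, pays €176

Pooled unit-bids ranked (top 8): 120 (Cobalt-1), 115 (Cobalt-2), 109 (Meridian-1), 108 (Sable-1), 107 (Meridian-2), 104 (Sable-2), 101 (Helix-1), 100 (Helix-2)
The (k+1)-th unit-bid is €88.
Sable wins 2 unit(s) at €88 each.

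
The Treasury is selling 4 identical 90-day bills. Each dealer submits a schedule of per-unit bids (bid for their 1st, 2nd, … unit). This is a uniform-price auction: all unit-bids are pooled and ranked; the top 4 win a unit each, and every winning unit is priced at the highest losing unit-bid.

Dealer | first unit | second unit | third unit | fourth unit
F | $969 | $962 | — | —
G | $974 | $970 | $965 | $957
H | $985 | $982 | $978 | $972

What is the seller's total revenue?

Merging the schedules and taking the best 4: 985 (H-1), 982 (H-2), 978 (H-3), 974 (G-1)
The (k+1)-th unit-bid is $972.
Allocation: G 1, H 3. Every unit priced at $972.
Revenue = 4 × 972 = $3,888.

Total revenue: $3,888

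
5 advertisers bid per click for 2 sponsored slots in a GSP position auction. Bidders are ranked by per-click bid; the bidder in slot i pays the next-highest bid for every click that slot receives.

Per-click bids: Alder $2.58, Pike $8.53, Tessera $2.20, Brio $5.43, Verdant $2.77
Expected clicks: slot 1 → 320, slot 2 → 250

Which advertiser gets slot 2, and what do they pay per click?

Per-click bids in order: $8.53 (Pike) > $5.43 (Brio) > $2.77 (Verdant) > …
Slot 2 goes to the second-ranked bidder, Brio, who pays the next bid down: $2.77/click.

Brio; $2.77 per click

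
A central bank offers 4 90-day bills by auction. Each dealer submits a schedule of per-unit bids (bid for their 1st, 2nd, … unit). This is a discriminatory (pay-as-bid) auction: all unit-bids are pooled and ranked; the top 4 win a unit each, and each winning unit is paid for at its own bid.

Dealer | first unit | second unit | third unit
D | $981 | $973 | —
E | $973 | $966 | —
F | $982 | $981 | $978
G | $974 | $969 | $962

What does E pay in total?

E pays $0

All unit-bids, highest first — top 4: 982 (F-1), 981 (D-1), 981 (F-2), 978 (F-3)
Next rejected bid: $974 (not a price — pay-as-bid).
E wins no units.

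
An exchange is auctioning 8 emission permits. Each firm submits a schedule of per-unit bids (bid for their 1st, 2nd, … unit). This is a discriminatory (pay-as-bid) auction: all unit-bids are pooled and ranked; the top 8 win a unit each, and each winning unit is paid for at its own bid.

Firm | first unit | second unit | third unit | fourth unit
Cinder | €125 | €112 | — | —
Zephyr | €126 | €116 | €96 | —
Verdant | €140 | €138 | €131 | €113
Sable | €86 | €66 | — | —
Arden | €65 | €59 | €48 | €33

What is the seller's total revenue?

Merging the schedules and taking the best 8: 140 (Verdant-1), 138 (Verdant-2), 131 (Verdant-3), 126 (Zephyr-1), 125 (Cinder-1), 116 (Zephyr-2), 113 (Verdant-4), 112 (Cinder-2)
Next rejected bid: €96 (not a price — pay-as-bid).
Each winning unit pays its own bid.
Revenue = 140 + 138 + 131 + 126 + 125 + 116 + 113 + 112 = €1,001.

Total revenue: €1,001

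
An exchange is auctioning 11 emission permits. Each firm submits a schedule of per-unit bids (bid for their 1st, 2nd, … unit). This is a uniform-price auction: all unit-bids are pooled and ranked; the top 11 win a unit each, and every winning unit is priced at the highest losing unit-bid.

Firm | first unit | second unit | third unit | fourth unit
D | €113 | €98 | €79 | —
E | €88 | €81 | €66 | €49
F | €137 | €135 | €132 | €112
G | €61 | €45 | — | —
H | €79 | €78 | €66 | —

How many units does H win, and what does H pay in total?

Merging the schedules and taking the best 11: 137 (F-1), 135 (F-2), 132 (F-3), 113 (D-1), 112 (F-4), 98 (D-2), 88 (E-1), 81 (E-2), 79 (D-3), 79 (H-1), 78 (H-2)
Highest rejected unit-bid = €66.
H wins 2 unit(s) at €66 each.

H: 2 units, pays €132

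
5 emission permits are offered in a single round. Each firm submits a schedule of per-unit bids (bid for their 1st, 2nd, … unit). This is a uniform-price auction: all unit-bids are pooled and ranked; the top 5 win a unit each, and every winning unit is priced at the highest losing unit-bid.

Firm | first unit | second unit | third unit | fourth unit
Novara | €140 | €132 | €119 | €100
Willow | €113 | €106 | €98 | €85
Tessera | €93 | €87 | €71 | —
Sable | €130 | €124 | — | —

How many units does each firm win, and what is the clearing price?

Novara 3, Sable 2; clearing price €113

All unit-bids, highest first — top 5: 140 (Novara-1), 132 (Novara-2), 130 (Sable-1), 124 (Sable-2), 119 (Novara-3)
The (k+1)-th unit-bid is €113.
Allocation: Novara 3, Sable 2.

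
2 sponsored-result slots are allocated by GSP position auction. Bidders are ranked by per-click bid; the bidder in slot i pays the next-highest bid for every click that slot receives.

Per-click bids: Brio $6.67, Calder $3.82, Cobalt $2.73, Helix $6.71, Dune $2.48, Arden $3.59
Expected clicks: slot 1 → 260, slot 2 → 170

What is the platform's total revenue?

Sorting advertisers: $6.71 (Helix) > $6.67 (Brio) > $3.82 (Calder) > …
Slot 1: Helix pays $6.67 × 260 = $1734.20
Slot 2: Brio pays $3.82 × 170 = $649.40
Total = $2383.60

Total revenue: $2383.60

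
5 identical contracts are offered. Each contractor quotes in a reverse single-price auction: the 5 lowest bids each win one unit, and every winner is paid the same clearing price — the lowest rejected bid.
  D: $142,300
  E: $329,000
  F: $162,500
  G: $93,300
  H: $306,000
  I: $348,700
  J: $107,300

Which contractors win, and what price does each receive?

G, J, D, F, H; each is paid $329,000

Bids ranked low→high: 93,300 (G), 107,300 (J), 142,300 (D), 162,500 (F), 306,000 (H), 329,000 (E), 348,700 (I)
Lowest 5: G, J, D, F, H.
Lowest unsuccessful bid: $329,000 → clearing price.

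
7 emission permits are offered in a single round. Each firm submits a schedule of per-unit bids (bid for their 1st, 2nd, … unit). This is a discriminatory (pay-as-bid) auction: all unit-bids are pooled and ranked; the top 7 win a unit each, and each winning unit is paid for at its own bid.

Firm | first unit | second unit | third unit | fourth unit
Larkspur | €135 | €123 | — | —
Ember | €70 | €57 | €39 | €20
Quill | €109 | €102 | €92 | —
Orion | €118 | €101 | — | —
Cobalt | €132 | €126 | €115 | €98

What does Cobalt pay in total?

All unit-bids, highest first — top 7: 135 (Larkspur-1), 132 (Cobalt-1), 126 (Cobalt-2), 123 (Larkspur-2), 118 (Orion-1), 115 (Cobalt-3), 109 (Quill-1)
Next rejected bid: €102 (not a price — pay-as-bid).
Cobalt's winning unit-bids: 132 + 126 + 115 = €373.

Cobalt pays €373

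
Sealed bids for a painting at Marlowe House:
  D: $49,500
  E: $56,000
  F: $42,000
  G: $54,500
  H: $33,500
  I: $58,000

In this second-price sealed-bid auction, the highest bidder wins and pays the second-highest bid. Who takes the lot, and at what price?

Sorting bids: 58,000 (I) > 56,000 (E) > 54,500 (G) > 49,500 (D) > 42,000 (F) > 33,500 (H)
I wins with the highest bid; price is set by the runner-up at $56,000.

I pays $56,000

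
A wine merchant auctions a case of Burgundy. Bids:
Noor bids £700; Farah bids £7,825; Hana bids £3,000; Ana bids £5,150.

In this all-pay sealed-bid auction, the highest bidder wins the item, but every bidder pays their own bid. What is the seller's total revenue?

Total revenue: £16,675

Rule: the highest bidder wins the item, but every bidder pays their own bid.
Bids in order: 7,825 (Farah) > 5,150 (Ana) > 3,000 (Hana) > 700 (Noor)
Farah wins with the top bid; all bids are sunk regardless.
Every bidder forfeits their bid regardless of winning.
Revenue = 700 + 7,825 + 3,000 + 5,150 = £16,675.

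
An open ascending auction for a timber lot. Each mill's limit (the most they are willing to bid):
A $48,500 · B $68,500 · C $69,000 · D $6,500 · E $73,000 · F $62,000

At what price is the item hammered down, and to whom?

Open ascending-bid auction: the price rises until one bidder remains; the winner pays the price at which the last rival dropped out.
Limits ranked: 73,000 (E) > 69,000 (C) > 68,500 (B) > 62,000 (F) > 48,500 (A) > 6,500 (D)
Once the price passes $69,000, only E is left; the hammer falls at C's limit of $69,000.

E wins at $69,000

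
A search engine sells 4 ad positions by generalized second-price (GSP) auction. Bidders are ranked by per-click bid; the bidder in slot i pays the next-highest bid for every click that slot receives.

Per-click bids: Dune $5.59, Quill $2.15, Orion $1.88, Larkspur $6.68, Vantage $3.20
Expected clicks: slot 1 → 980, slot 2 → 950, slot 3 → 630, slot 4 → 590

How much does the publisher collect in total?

Total revenue: $10981.90

Sorting advertisers: $6.68 (Larkspur) > $5.59 (Dune) > $3.20 (Vantage) > $2.15 (Quill) > $1.88 (Orion)
Slot 1: Larkspur pays $5.59 × 980 = $5478.20
Slot 2: Dune pays $3.20 × 950 = $3040.00
Slot 3: Vantage pays $2.15 × 630 = $1354.50
Slot 4: Quill pays $1.88 × 590 = $1109.20
Total = $10981.90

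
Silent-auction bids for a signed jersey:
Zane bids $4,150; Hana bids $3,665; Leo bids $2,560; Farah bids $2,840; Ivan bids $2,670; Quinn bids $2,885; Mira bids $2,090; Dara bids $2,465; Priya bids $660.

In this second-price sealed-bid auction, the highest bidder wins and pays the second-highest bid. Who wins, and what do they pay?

Bids ranked: 4,150 (Zane) > 3,665 (Hana) > 2,885 (Quinn) > 2,840 (Farah) > 2,670 (Ivan) > 2,560 (Leo) > …
Zane is highest; pays the second-highest bid, $3,665.

Zane pays $3,665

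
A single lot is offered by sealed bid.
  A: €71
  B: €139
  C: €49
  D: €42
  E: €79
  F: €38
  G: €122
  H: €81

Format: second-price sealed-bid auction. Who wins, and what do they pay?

Bids in order: 139 (B) > 122 (G) > 81 (H) > 79 (E) > 71 (A) > 49 (C) > …
B is highest; pays the second-highest bid, €122.

B pays €122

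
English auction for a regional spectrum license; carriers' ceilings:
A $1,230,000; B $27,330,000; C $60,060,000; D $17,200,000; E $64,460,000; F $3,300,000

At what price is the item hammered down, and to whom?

Limits in order: 64,460,000 (E) > 60,060,000 (C) > 27,330,000 (B) > 17,200,000 (D) > 3,300,000 (F) > 1,230,000 (A)
Once the price passes $60,060,000, only E is left; the hammer falls at C's limit of $60,060,000.

E wins at $60,060,000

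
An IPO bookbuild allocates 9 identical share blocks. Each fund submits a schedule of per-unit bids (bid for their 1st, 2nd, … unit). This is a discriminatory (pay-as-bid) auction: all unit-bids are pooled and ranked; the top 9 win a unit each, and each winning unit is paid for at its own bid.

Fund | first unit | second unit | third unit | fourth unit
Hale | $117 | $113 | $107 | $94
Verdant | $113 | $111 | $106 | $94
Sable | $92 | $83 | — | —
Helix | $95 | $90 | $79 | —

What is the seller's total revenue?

Pooled unit-bids ranked (top 9): 117 (Hale-1), 113 (Hale-2), 113 (Verdant-1), 111 (Verdant-2), 107 (Hale-3), 106 (Verdant-3), 95 (Helix-1), 94 (Hale-4), 94 (Verdant-4)
Next rejected bid: $92 (not a price — pay-as-bid).
Each winning unit pays its own bid.
Revenue = 117 + 113 + 113 + 111 + 107 + 106 + 95 + 94 + 94 = $950.

Total revenue: $950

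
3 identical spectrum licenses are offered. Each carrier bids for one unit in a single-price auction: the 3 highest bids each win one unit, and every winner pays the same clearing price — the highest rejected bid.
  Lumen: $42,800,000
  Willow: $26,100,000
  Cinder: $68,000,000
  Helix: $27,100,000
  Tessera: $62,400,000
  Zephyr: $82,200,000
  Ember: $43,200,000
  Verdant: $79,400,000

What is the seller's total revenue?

Total revenue: $187,200,000

Bids ranked high→low: 82,200,000 (Zephyr), 79,400,000 (Verdant), 68,000,000 (Cinder), 62,400,000 (Tessera), 43,200,000 (Ember), …
Top 3: Zephyr, Verdant, Cinder.
Highest unsuccessful bid: $62,400,000 → clearing price.
Total revenue = 3 × $62,400,000 = $187,200,000.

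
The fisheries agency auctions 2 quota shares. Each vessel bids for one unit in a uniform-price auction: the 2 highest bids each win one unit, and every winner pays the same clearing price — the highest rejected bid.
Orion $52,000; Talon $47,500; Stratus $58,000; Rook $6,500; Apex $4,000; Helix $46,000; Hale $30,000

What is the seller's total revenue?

Total revenue: $95,000

Ordering the bids: 58,000 (Stratus), 52,000 (Orion), 47,500 (Talon), 46,000 (Helix), …
Winners (2 units): Stratus, Orion.
Highest unsuccessful bid: $47,500 → clearing price.
Total revenue = 2 × $47,500 = $95,000.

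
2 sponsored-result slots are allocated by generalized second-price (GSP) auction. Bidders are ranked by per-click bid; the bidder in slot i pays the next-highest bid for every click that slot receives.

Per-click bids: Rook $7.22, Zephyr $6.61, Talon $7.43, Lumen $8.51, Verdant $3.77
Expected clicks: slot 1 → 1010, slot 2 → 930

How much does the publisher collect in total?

Total revenue: $14218.90

Ranked by bid: $8.51 (Lumen) > $7.43 (Talon) > $7.22 (Rook) > …
Slot 1: Lumen pays $7.43 × 1010 = $7504.30
Slot 2: Talon pays $7.22 × 930 = $6714.60
Total = $14218.90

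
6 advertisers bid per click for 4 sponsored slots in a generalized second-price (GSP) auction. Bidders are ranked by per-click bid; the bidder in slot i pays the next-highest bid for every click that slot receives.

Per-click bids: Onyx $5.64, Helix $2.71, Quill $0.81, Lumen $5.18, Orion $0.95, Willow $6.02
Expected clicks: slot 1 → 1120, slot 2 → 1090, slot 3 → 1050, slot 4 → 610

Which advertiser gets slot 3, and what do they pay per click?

Lumen; $2.71 per click

Ranked by bid: $6.02 (Willow) > $5.64 (Onyx) > $5.18 (Lumen) > $2.71 (Helix) > $0.95 (Orion) > …
Slot 3 goes to the third-ranked bidder, Lumen, who pays the next bid down: $2.71/click.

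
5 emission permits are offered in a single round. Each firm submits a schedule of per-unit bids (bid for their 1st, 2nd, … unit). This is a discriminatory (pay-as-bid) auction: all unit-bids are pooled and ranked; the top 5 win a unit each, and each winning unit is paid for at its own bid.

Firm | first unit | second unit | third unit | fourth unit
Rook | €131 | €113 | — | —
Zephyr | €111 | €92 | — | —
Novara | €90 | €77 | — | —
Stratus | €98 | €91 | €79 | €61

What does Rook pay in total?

Rook pays €244

Merging the schedules and taking the best 5: 131 (Rook-1), 113 (Rook-2), 111 (Zephyr-1), 98 (Stratus-1), 92 (Zephyr-2)
Next rejected bid: €91 (not a price — pay-as-bid).
Rook's winning unit-bids: 131 + 113 = €244.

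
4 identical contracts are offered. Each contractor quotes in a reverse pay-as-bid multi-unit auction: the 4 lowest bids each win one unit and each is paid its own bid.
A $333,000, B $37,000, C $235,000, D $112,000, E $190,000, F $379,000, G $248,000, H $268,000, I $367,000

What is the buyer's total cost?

Total cost: $574,000

Bids ranked low→high: 37,000 (B), 112,000 (D), 190,000 (E), 235,000 (C), 248,000 (G), 268,000 (H), …
The 4 lowest are B, D, E, C.
Total cost = 37,000 + 112,000 + 190,000 + 235,000 = $574,000.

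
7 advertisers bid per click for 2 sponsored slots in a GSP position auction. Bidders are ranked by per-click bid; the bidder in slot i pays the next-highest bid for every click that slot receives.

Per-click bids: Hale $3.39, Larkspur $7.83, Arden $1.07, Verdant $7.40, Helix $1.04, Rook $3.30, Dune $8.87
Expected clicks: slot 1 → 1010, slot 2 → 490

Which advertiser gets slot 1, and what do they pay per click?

Sorting advertisers: $8.87 (Dune) > $7.83 (Larkspur) > $7.40 (Verdant) > …
Slot 1 goes to the first-ranked bidder, Dune, who pays the next bid down: $7.83/click.

Dune; $7.83 per click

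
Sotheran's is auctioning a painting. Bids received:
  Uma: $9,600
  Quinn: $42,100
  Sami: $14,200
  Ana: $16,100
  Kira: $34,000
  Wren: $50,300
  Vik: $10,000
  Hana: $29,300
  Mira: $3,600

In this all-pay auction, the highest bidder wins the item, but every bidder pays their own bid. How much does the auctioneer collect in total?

Rule: the highest bidder wins the item, but every bidder pays their own bid.
Sorting bids: 50,300 (Wren) > 42,100 (Quinn) > 34,000 (Kira) > 29,300 (Hana) > 16,100 (Ana) > 14,200 (Sami) > …
Wren wins with the top bid; all bids are sunk regardless.
Every bidder forfeits their bid regardless of winning.
Revenue = 9,600 + 42,100 + 14,200 + 16,100 + 34,000 + 50,300 + 10,000 + 29,300 + 3,600 = $209,200.

Total revenue: $209,200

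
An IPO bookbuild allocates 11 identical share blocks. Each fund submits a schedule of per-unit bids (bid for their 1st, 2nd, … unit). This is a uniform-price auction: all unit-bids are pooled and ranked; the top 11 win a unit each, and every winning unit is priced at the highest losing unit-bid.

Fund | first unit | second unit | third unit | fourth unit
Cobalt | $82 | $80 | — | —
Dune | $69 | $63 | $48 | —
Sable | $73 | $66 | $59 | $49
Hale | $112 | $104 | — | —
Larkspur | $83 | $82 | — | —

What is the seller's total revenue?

All unit-bids, highest first — top 11: 112 (Hale-1), 104 (Hale-2), 83 (Larkspur-1), 82 (Cobalt-1), 82 (Larkspur-2), 80 (Cobalt-2), 73 (Sable-1), 69 (Dune-1), 66 (Sable-2), 63 (Dune-2), 59 (Sable-3)
The (k+1)-th unit-bid is $49.
Allocation: Cobalt 2, Dune 2, Hale 2, Larkspur 2, Sable 3. Every unit priced at $49.
Revenue = 11 × 49 = $539.

Total revenue: $539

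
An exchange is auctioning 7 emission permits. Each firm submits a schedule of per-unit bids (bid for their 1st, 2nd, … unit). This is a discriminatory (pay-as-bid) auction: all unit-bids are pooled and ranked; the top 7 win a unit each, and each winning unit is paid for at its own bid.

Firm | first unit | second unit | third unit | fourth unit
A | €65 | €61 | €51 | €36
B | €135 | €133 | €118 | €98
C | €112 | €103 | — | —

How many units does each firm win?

A 1, B 4, C 2

Pooled unit-bids ranked (top 7): 135 (B-1), 133 (B-2), 118 (B-3), 112 (C-1), 103 (C-2), 98 (B-4), 65 (A-1)
Next rejected bid: €61 (not a price — pay-as-bid).
Allocation: A 1, B 4, C 2.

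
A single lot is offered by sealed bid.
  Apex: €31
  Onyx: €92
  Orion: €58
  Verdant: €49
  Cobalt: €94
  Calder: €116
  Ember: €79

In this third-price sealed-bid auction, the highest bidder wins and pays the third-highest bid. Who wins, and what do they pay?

Bids in order: 116 (Calder) > 94 (Cobalt) > 92 (Onyx) > 79 (Ember) > 58 (Orion) > 49 (Verdant) > …
Calder wins; payment is bid #3 in the ranking = €92.

Calder pays €92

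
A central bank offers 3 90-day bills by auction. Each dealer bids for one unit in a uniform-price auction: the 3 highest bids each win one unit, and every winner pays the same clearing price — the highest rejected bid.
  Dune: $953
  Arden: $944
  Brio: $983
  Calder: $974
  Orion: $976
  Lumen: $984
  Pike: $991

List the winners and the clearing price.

Pike, Lumen, Brio; each pays $976

Ordering the bids: 991 (Pike), 984 (Lumen), 983 (Brio), 976 (Orion), 974 (Calder), …
Winners (3 units): Pike, Lumen, Brio.
First losing bid is Orion's $976, which sets the uniform price.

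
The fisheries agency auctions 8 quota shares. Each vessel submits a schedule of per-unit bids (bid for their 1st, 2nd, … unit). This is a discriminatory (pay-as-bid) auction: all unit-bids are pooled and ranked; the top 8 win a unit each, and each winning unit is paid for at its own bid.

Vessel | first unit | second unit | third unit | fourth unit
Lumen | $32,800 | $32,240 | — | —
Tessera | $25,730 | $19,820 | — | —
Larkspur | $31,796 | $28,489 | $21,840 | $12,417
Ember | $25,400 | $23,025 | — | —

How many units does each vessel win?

Ember 2, Larkspur 3, Lumen 2, Tessera 1

Pooled unit-bids ranked (top 8): 32,800 (Lumen-1), 32,240 (Lumen-2), 31,796 (Larkspur-1), 28,489 (Larkspur-2), 25,730 (Tessera-1), 25,400 (Ember-1), 23,025 (Ember-2), 21,840 (Larkspur-3)
Next rejected bid: $19,820 (not a price — pay-as-bid).
Allocation: Ember 2, Larkspur 3, Lumen 2, Tessera 1.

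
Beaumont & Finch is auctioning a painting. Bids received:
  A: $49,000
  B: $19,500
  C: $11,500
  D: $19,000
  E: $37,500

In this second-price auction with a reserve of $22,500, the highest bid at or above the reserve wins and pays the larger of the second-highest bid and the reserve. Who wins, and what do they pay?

A pays $37,500

Bids ranked: 49,000 (A) > 37,500 (E) > 19,500 (B) > 19,000 (D) > 11,500 (C)
Highest eligible bid: A at $49,000.
Second-highest bid $37,500 exceeds the reserve $22,500 → payment $37,500.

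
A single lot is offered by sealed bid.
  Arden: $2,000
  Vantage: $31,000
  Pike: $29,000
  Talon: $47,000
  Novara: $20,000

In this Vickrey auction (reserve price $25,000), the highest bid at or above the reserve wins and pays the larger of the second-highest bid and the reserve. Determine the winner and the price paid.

Talon pays $31,000

Bids ranked: 47,000 (Talon) > 31,000 (Vantage) > 29,000 (Pike) > 20,000 (Novara) > 2,000 (Arden)
Highest eligible bid: Talon at $47,000.
Second-highest bid $31,000 exceeds the reserve $25,000 → payment $31,000.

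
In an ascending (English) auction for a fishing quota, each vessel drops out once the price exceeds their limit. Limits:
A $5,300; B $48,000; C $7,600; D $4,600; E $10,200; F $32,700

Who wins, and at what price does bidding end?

B wins at $32,700

Sorting limits: 48,000 (B) > 32,700 (F) > 10,200 (E) > 7,600 (C) > 5,300 (A) > 4,600 (D)
Once the price passes $32,700, only B is left; the hammer falls at F's limit of $32,700.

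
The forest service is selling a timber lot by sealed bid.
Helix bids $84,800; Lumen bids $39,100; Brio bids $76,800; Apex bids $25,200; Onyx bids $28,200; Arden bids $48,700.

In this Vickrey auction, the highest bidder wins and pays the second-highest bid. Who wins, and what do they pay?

Helix pays $76,800

Bids ranked: 84,800 (Helix) > 76,800 (Brio) > 48,700 (Arden) > 39,100 (Lumen) > 28,200 (Onyx) > 25,200 (Apex)
Second-price: Helix pays Brio's bid of $76,800.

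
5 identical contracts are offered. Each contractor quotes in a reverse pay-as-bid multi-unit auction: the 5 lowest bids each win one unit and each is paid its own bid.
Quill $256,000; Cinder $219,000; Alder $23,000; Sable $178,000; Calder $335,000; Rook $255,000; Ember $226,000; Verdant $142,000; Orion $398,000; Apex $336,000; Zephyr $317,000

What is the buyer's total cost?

Total cost: $788,000

Sorting: 23,000 (Alder), 142,000 (Verdant), 178,000 (Sable), 219,000 (Cinder), 226,000 (Ember), 255,000 (Rook), 256,000 (Quill), …
Lowest 5: Alder, Verdant, Sable, Cinder, Ember.
Total cost = 23,000 + 142,000 + 178,000 + 219,000 + 226,000 = $788,000.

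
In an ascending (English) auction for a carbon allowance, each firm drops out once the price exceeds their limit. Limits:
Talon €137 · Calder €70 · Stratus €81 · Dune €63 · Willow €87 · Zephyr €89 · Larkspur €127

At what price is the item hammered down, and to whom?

Talon wins at €127

Rule: the price rises until one bidder remains; the winner pays the price at which the last rival dropped out.
Sorting limits: 137 (Talon) > 127 (Larkspur) > 89 (Zephyr) > 87 (Willow) > 81 (Stratus) > 70 (Calder) > …
Larkspur is the last rival to drop out, at €127; Talon remains and wins at that price.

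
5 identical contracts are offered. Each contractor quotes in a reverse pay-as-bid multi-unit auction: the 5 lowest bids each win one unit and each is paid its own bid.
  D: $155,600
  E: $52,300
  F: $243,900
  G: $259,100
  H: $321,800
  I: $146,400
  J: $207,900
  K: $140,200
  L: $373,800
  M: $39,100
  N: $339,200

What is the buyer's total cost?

Bids ranked low→high: 39,100 (M), 52,300 (E), 140,200 (K), 146,400 (I), 155,600 (D), 207,900 (J), 243,900 (F), …
Lowest 5: M, E, K, I, D.
Total cost = 39,100 + 52,300 + 140,200 + 146,400 + 155,600 = $533,600.

Total cost: $533,600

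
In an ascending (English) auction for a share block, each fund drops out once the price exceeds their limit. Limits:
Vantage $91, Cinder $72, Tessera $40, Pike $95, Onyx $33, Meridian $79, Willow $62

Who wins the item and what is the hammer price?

Pike wins at $91

Rule: the price rises until one bidder remains; the winner pays the price at which the last rival dropped out.
Limits in order: 95 (Pike) > 91 (Vantage) > 79 (Meridian) > 72 (Cinder) > 62 (Willow) > 40 (Tessera) > …
Vantage is the last rival to drop out, at $91; Pike remains and wins at that price.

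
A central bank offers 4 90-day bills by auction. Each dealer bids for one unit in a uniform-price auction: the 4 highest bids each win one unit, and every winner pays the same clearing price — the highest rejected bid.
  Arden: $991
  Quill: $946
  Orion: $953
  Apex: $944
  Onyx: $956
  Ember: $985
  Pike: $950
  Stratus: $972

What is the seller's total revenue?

Ordering the bids: 991 (Arden), 985 (Ember), 972 (Stratus), 956 (Onyx), 953 (Orion), 950 (Pike), …
Winners (4 units): Arden, Ember, Stratus, Onyx.
Clearing price = highest rejected bid = $953.
Total revenue = 4 × $953 = $3,812.

Total revenue: $3,812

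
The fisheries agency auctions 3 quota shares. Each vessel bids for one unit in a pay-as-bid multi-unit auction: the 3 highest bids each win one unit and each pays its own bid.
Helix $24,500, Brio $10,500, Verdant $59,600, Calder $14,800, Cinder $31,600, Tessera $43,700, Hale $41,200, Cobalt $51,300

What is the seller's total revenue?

Total revenue: $154,600

Bids ranked high→low: 59,600 (Verdant), 51,300 (Cobalt), 43,700 (Tessera), 41,200 (Hale), 31,600 (Cinder), …
Top 3: Verdant, Cobalt, Tessera.
Total revenue = 59,600 + 51,300 + 43,700 = $154,600.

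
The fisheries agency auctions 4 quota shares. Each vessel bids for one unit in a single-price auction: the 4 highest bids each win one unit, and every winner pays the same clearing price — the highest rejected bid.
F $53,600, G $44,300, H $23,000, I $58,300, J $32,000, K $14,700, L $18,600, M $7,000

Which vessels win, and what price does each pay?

I, F, G, J; each pays $23,000

Ordering the bids: 58,300 (I), 53,600 (F), 44,300 (G), 32,000 (J), 23,000 (H), 18,600 (L), …
Top 4: I, F, G, J.
First losing bid is H's $23,000, which sets the uniform price.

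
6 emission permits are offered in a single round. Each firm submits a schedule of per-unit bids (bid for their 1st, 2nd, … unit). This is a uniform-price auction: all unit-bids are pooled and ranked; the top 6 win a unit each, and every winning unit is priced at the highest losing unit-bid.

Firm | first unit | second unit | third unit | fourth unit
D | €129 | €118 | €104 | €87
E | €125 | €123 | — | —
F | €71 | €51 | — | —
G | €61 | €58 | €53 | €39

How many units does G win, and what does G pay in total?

G: 0 units, pays €0

Merging the schedules and taking the best 6: 129 (D-1), 125 (E-1), 123 (E-2), 118 (D-2), 104 (D-3), 87 (D-4)
First bid not allocated: €71.
G wins 0 unit(s) at €71 each.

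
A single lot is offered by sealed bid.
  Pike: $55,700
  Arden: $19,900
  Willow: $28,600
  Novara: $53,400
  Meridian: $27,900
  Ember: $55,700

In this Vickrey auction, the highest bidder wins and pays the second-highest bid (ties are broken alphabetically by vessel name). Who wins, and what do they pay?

Ember pays $55,700

Rule: the highest bidder wins and pays the second-highest bid.
Bids ranked: 55,700 (Ember) > 55,700 (Pike) > 53,400 (Novara) > 28,600 (Willow) > 27,900 (Meridian) > 19,900 (Arden)
Tie at $55,700 → Ember wins by tie-break.
Ember wins with the highest bid; price is set by the runner-up at $55,700.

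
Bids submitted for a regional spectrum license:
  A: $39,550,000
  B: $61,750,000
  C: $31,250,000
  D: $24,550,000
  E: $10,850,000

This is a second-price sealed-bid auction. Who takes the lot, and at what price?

B pays $39,550,000

Second-price sealed-bid auction: the highest bidder wins and pays the second-highest bid.
Bids ranked: 61,750,000 (B) > 39,550,000 (A) > 31,250,000 (C) > 24,550,000 (D) > 10,850,000 (E)
B is highest; pays the second-highest bid, $39,550,000.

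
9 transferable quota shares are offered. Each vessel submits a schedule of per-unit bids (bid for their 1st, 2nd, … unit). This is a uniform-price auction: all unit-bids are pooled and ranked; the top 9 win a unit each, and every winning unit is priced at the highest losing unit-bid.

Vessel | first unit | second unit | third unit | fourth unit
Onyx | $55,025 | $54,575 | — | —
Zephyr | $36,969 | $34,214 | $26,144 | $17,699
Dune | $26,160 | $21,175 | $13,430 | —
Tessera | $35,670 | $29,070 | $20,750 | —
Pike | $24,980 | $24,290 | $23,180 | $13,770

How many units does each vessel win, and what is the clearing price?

Dune 1, Onyx 2, Pike 1, Tessera 2, Zephyr 3; clearing price $24,290

Pooled unit-bids ranked (top 9): 55,025 (Onyx-1), 54,575 (Onyx-2), 36,969 (Zephyr-1), 35,670 (Tessera-1), 34,214 (Zephyr-2), 29,070 (Tessera-2), 26,160 (Dune-1), 26,144 (Zephyr-3), 24,980 (Pike-1)
The (k+1)-th unit-bid is $24,290.
Allocation: Dune 1, Onyx 2, Pike 1, Tessera 2, Zephyr 3.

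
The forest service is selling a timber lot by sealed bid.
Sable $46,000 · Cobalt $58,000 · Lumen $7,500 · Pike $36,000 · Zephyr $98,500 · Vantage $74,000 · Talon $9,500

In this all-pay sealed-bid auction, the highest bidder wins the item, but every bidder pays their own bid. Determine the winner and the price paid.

Rule: the highest bidder wins the item, but every bidder pays their own bid.
Sorting bids: 98,500 (Zephyr) > 74,000 (Vantage) > 58,000 (Cobalt) > 46,000 (Sable) > 36,000 (Pike) > 9,500 (Talon) > …
Zephyr wins with the top bid; all bids are sunk regardless.

Zephyr pays $98,500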